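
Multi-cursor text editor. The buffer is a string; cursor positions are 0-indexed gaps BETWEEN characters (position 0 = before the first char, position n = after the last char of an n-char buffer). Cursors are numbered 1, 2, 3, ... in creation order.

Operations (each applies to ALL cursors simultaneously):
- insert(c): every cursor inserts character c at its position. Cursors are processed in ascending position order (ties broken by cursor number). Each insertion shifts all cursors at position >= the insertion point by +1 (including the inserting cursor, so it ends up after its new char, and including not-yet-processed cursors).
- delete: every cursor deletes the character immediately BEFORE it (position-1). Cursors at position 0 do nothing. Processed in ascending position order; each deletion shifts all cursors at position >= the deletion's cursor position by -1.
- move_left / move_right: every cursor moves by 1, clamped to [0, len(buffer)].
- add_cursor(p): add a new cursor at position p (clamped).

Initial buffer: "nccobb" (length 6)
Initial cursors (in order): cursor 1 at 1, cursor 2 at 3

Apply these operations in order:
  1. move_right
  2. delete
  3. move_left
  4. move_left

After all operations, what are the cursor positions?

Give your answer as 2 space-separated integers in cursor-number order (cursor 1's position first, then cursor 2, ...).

Answer: 0 0

Derivation:
After op 1 (move_right): buffer="nccobb" (len 6), cursors c1@2 c2@4, authorship ......
After op 2 (delete): buffer="ncbb" (len 4), cursors c1@1 c2@2, authorship ....
After op 3 (move_left): buffer="ncbb" (len 4), cursors c1@0 c2@1, authorship ....
After op 4 (move_left): buffer="ncbb" (len 4), cursors c1@0 c2@0, authorship ....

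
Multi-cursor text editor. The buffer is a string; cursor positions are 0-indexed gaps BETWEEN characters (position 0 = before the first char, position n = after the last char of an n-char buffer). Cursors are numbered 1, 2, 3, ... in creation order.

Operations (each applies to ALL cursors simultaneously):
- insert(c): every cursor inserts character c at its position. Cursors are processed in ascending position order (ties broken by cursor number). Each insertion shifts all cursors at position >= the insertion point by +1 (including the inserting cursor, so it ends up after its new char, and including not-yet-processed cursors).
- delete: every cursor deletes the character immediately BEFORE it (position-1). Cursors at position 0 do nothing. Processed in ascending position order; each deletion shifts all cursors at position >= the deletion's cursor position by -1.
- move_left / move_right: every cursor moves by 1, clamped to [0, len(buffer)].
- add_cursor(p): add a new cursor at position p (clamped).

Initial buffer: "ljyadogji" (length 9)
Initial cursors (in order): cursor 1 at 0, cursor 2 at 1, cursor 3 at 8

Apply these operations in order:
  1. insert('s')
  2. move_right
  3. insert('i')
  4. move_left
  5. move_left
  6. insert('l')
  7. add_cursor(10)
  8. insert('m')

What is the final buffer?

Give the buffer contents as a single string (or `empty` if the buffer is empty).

Answer: slmlislmjiyamdogjslmii

Derivation:
After op 1 (insert('s')): buffer="slsjyadogjsi" (len 12), cursors c1@1 c2@3 c3@11, authorship 1.2.......3.
After op 2 (move_right): buffer="slsjyadogjsi" (len 12), cursors c1@2 c2@4 c3@12, authorship 1.2.......3.
After op 3 (insert('i')): buffer="slisjiyadogjsii" (len 15), cursors c1@3 c2@6 c3@15, authorship 1.12.2......3.3
After op 4 (move_left): buffer="slisjiyadogjsii" (len 15), cursors c1@2 c2@5 c3@14, authorship 1.12.2......3.3
After op 5 (move_left): buffer="slisjiyadogjsii" (len 15), cursors c1@1 c2@4 c3@13, authorship 1.12.2......3.3
After op 6 (insert('l')): buffer="sllisljiyadogjslii" (len 18), cursors c1@2 c2@6 c3@16, authorship 11.122.2......33.3
After op 7 (add_cursor(10)): buffer="sllisljiyadogjslii" (len 18), cursors c1@2 c2@6 c4@10 c3@16, authorship 11.122.2......33.3
After op 8 (insert('m')): buffer="slmlislmjiyamdogjslmii" (len 22), cursors c1@3 c2@8 c4@13 c3@20, authorship 111.1222.2..4....333.3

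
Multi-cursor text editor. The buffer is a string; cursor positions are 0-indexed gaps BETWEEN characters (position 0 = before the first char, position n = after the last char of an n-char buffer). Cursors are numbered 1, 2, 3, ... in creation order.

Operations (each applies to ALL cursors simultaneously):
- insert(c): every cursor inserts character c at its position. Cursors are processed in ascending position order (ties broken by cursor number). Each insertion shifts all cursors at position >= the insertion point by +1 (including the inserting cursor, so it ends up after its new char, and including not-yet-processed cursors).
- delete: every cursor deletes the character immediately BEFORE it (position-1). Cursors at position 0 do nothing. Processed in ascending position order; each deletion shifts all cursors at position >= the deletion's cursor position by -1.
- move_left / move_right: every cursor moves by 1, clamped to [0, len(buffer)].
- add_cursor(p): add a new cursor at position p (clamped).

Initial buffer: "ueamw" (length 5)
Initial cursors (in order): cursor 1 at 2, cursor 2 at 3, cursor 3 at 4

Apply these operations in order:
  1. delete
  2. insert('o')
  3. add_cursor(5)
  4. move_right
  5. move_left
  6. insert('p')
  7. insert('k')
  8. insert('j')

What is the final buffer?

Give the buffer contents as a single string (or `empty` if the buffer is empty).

Answer: uoooppppkkkkjjjjw

Derivation:
After op 1 (delete): buffer="uw" (len 2), cursors c1@1 c2@1 c3@1, authorship ..
After op 2 (insert('o')): buffer="uooow" (len 5), cursors c1@4 c2@4 c3@4, authorship .123.
After op 3 (add_cursor(5)): buffer="uooow" (len 5), cursors c1@4 c2@4 c3@4 c4@5, authorship .123.
After op 4 (move_right): buffer="uooow" (len 5), cursors c1@5 c2@5 c3@5 c4@5, authorship .123.
After op 5 (move_left): buffer="uooow" (len 5), cursors c1@4 c2@4 c3@4 c4@4, authorship .123.
After op 6 (insert('p')): buffer="uoooppppw" (len 9), cursors c1@8 c2@8 c3@8 c4@8, authorship .1231234.
After op 7 (insert('k')): buffer="uoooppppkkkkw" (len 13), cursors c1@12 c2@12 c3@12 c4@12, authorship .12312341234.
After op 8 (insert('j')): buffer="uoooppppkkkkjjjjw" (len 17), cursors c1@16 c2@16 c3@16 c4@16, authorship .123123412341234.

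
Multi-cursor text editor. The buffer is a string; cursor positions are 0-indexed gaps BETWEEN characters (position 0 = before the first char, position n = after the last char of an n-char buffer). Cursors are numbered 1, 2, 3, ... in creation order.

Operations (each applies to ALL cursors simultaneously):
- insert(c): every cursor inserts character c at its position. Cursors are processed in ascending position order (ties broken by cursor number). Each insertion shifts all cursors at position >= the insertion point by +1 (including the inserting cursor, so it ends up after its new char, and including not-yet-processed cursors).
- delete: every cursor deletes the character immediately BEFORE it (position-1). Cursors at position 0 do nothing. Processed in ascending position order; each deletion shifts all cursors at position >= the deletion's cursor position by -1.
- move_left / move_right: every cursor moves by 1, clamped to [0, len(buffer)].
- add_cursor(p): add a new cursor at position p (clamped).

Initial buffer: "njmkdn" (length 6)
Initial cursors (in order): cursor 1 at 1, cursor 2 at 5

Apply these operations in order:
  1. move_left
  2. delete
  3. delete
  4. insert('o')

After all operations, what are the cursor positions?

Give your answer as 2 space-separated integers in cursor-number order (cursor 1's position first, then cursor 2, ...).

Answer: 1 4

Derivation:
After op 1 (move_left): buffer="njmkdn" (len 6), cursors c1@0 c2@4, authorship ......
After op 2 (delete): buffer="njmdn" (len 5), cursors c1@0 c2@3, authorship .....
After op 3 (delete): buffer="njdn" (len 4), cursors c1@0 c2@2, authorship ....
After op 4 (insert('o')): buffer="onjodn" (len 6), cursors c1@1 c2@4, authorship 1..2..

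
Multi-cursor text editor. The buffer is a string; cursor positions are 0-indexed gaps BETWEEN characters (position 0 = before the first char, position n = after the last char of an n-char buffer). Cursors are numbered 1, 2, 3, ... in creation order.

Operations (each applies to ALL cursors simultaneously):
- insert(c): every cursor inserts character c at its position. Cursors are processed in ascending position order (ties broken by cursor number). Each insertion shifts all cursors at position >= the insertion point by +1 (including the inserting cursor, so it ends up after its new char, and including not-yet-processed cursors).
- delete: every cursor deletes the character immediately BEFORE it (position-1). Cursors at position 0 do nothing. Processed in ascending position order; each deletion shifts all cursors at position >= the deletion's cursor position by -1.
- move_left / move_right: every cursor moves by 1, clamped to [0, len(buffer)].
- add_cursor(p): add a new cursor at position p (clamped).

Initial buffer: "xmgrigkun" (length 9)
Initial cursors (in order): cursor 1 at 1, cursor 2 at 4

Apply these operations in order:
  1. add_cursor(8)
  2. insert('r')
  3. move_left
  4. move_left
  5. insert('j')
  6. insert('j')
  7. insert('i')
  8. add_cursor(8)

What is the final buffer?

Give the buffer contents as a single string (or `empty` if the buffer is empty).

After op 1 (add_cursor(8)): buffer="xmgrigkun" (len 9), cursors c1@1 c2@4 c3@8, authorship .........
After op 2 (insert('r')): buffer="xrmgrrigkurn" (len 12), cursors c1@2 c2@6 c3@11, authorship .1...2....3.
After op 3 (move_left): buffer="xrmgrrigkurn" (len 12), cursors c1@1 c2@5 c3@10, authorship .1...2....3.
After op 4 (move_left): buffer="xrmgrrigkurn" (len 12), cursors c1@0 c2@4 c3@9, authorship .1...2....3.
After op 5 (insert('j')): buffer="jxrmgjrrigkjurn" (len 15), cursors c1@1 c2@6 c3@12, authorship 1.1..2.2...3.3.
After op 6 (insert('j')): buffer="jjxrmgjjrrigkjjurn" (len 18), cursors c1@2 c2@8 c3@15, authorship 11.1..22.2...33.3.
After op 7 (insert('i')): buffer="jjixrmgjjirrigkjjiurn" (len 21), cursors c1@3 c2@10 c3@18, authorship 111.1..222.2...333.3.
After op 8 (add_cursor(8)): buffer="jjixrmgjjirrigkjjiurn" (len 21), cursors c1@3 c4@8 c2@10 c3@18, authorship 111.1..222.2...333.3.

Answer: jjixrmgjjirrigkjjiurn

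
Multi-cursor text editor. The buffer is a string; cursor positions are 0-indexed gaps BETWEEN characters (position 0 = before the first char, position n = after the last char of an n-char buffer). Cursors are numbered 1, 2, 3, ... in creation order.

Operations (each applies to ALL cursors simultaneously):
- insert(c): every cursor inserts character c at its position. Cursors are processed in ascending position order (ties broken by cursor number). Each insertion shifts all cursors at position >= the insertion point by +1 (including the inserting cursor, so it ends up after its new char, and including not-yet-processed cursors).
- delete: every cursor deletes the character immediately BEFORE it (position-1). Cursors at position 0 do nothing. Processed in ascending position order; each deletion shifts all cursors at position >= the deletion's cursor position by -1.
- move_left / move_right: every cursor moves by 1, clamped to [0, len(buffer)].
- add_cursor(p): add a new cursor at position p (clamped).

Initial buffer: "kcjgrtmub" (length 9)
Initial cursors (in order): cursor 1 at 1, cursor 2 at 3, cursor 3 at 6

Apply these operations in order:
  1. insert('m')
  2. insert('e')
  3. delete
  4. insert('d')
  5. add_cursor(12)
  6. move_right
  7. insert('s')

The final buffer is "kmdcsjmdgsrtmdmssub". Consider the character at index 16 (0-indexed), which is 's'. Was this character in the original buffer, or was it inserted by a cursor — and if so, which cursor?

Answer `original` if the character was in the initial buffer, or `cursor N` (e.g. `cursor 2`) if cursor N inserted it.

Answer: cursor 4

Derivation:
After op 1 (insert('m')): buffer="kmcjmgrtmmub" (len 12), cursors c1@2 c2@5 c3@9, authorship .1..2...3...
After op 2 (insert('e')): buffer="kmecjmegrtmemub" (len 15), cursors c1@3 c2@7 c3@12, authorship .11..22...33...
After op 3 (delete): buffer="kmcjmgrtmmub" (len 12), cursors c1@2 c2@5 c3@9, authorship .1..2...3...
After op 4 (insert('d')): buffer="kmdcjmdgrtmdmub" (len 15), cursors c1@3 c2@7 c3@12, authorship .11..22...33...
After op 5 (add_cursor(12)): buffer="kmdcjmdgrtmdmub" (len 15), cursors c1@3 c2@7 c3@12 c4@12, authorship .11..22...33...
After op 6 (move_right): buffer="kmdcjmdgrtmdmub" (len 15), cursors c1@4 c2@8 c3@13 c4@13, authorship .11..22...33...
After op 7 (insert('s')): buffer="kmdcsjmdgsrtmdmssub" (len 19), cursors c1@5 c2@10 c3@17 c4@17, authorship .11.1.22.2..33.34..
Authorship (.=original, N=cursor N): . 1 1 . 1 . 2 2 . 2 . . 3 3 . 3 4 . .
Index 16: author = 4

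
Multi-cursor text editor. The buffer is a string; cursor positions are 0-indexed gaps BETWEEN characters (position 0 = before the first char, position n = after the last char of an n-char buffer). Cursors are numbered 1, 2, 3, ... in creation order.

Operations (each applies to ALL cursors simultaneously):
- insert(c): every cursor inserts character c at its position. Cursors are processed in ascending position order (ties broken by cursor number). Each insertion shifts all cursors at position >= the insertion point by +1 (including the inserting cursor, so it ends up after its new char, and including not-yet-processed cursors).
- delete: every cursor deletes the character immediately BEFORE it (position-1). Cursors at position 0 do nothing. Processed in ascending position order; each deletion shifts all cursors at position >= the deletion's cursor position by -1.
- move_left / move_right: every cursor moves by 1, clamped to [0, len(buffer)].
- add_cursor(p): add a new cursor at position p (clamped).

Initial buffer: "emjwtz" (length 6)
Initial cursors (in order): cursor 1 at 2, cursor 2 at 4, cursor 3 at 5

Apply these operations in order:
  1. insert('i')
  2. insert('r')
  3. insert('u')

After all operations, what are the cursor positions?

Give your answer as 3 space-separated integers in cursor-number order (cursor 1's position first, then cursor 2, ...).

Answer: 5 10 14

Derivation:
After op 1 (insert('i')): buffer="emijwitiz" (len 9), cursors c1@3 c2@6 c3@8, authorship ..1..2.3.
After op 2 (insert('r')): buffer="emirjwirtirz" (len 12), cursors c1@4 c2@8 c3@11, authorship ..11..22.33.
After op 3 (insert('u')): buffer="emirujwirutiruz" (len 15), cursors c1@5 c2@10 c3@14, authorship ..111..222.333.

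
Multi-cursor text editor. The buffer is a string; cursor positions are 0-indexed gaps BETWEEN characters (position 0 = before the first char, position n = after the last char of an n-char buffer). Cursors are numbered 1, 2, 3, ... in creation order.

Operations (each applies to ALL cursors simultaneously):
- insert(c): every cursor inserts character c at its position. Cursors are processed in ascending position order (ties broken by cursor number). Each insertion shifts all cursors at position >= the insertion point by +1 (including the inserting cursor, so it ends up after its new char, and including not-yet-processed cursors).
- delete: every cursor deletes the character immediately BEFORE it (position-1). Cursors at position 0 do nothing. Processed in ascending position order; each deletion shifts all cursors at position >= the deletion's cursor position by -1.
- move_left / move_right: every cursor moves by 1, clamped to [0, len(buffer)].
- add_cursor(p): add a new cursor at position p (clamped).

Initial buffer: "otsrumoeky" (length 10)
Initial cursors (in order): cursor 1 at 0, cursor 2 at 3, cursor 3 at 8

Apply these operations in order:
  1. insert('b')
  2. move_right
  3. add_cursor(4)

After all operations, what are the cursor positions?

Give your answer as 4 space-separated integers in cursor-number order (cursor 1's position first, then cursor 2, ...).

Answer: 2 6 12 4

Derivation:
After op 1 (insert('b')): buffer="botsbrumoebky" (len 13), cursors c1@1 c2@5 c3@11, authorship 1...2.....3..
After op 2 (move_right): buffer="botsbrumoebky" (len 13), cursors c1@2 c2@6 c3@12, authorship 1...2.....3..
After op 3 (add_cursor(4)): buffer="botsbrumoebky" (len 13), cursors c1@2 c4@4 c2@6 c3@12, authorship 1...2.....3..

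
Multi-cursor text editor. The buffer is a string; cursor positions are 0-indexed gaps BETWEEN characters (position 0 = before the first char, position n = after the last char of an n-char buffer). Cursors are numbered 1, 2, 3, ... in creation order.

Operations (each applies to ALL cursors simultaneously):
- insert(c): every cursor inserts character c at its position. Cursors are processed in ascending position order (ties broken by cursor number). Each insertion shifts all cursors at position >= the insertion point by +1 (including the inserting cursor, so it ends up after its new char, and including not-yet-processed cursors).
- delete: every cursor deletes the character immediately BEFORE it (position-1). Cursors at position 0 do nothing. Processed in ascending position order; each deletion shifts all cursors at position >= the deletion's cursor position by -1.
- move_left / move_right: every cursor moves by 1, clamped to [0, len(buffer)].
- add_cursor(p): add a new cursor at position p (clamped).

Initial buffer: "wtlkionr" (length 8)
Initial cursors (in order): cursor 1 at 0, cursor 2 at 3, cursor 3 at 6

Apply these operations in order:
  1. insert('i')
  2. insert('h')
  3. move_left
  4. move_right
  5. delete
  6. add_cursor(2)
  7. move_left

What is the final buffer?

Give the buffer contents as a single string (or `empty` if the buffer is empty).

Answer: iwtlikioinr

Derivation:
After op 1 (insert('i')): buffer="iwtlikioinr" (len 11), cursors c1@1 c2@5 c3@9, authorship 1...2...3..
After op 2 (insert('h')): buffer="ihwtlihkioihnr" (len 14), cursors c1@2 c2@7 c3@12, authorship 11...22...33..
After op 3 (move_left): buffer="ihwtlihkioihnr" (len 14), cursors c1@1 c2@6 c3@11, authorship 11...22...33..
After op 4 (move_right): buffer="ihwtlihkioihnr" (len 14), cursors c1@2 c2@7 c3@12, authorship 11...22...33..
After op 5 (delete): buffer="iwtlikioinr" (len 11), cursors c1@1 c2@5 c3@9, authorship 1...2...3..
After op 6 (add_cursor(2)): buffer="iwtlikioinr" (len 11), cursors c1@1 c4@2 c2@5 c3@9, authorship 1...2...3..
After op 7 (move_left): buffer="iwtlikioinr" (len 11), cursors c1@0 c4@1 c2@4 c3@8, authorship 1...2...3..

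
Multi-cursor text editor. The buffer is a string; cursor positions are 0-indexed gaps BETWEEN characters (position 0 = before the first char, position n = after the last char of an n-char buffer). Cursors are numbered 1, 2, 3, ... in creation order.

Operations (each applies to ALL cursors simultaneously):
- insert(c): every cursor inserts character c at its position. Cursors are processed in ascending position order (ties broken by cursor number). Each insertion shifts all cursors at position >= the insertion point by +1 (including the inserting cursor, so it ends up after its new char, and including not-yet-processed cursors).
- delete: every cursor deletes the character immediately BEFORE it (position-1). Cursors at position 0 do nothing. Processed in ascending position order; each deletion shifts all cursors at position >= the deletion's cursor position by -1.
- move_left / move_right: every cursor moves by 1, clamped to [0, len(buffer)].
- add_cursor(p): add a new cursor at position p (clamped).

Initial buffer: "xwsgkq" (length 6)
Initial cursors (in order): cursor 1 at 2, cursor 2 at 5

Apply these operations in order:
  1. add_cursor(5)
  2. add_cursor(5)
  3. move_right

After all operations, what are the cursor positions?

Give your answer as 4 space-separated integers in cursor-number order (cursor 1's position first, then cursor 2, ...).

Answer: 3 6 6 6

Derivation:
After op 1 (add_cursor(5)): buffer="xwsgkq" (len 6), cursors c1@2 c2@5 c3@5, authorship ......
After op 2 (add_cursor(5)): buffer="xwsgkq" (len 6), cursors c1@2 c2@5 c3@5 c4@5, authorship ......
After op 3 (move_right): buffer="xwsgkq" (len 6), cursors c1@3 c2@6 c3@6 c4@6, authorship ......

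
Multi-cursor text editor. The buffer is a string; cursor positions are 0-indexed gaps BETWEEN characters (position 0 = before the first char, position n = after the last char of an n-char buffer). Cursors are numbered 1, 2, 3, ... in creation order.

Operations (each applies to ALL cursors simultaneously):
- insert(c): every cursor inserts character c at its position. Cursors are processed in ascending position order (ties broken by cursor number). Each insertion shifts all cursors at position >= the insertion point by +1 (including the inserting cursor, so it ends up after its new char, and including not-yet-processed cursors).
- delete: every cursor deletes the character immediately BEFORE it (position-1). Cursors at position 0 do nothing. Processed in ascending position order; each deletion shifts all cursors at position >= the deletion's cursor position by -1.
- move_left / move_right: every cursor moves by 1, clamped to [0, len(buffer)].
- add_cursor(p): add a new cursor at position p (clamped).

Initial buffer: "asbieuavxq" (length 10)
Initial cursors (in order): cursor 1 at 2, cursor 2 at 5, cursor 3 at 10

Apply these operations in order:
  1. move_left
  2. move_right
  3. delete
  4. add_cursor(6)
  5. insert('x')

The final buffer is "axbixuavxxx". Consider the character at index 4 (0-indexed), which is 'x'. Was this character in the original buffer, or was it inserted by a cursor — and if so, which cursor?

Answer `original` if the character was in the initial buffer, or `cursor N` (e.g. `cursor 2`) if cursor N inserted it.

Answer: cursor 2

Derivation:
After op 1 (move_left): buffer="asbieuavxq" (len 10), cursors c1@1 c2@4 c3@9, authorship ..........
After op 2 (move_right): buffer="asbieuavxq" (len 10), cursors c1@2 c2@5 c3@10, authorship ..........
After op 3 (delete): buffer="abiuavx" (len 7), cursors c1@1 c2@3 c3@7, authorship .......
After op 4 (add_cursor(6)): buffer="abiuavx" (len 7), cursors c1@1 c2@3 c4@6 c3@7, authorship .......
After op 5 (insert('x')): buffer="axbixuavxxx" (len 11), cursors c1@2 c2@5 c4@9 c3@11, authorship .1..2...4.3
Authorship (.=original, N=cursor N): . 1 . . 2 . . . 4 . 3
Index 4: author = 2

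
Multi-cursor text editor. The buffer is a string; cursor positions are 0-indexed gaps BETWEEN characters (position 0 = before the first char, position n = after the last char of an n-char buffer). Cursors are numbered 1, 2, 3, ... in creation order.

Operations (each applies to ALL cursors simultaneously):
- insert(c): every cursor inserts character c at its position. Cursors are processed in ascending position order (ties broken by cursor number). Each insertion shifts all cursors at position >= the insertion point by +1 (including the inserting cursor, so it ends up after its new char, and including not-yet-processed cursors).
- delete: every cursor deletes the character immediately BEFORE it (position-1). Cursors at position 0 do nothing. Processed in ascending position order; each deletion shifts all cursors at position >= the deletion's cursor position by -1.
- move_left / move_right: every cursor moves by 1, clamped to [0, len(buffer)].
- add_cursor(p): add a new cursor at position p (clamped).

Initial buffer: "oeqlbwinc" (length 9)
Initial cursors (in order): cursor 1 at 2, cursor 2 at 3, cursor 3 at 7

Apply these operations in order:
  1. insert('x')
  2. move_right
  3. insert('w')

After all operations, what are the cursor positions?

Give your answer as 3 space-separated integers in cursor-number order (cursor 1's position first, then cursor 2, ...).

Answer: 5 8 14

Derivation:
After op 1 (insert('x')): buffer="oexqxlbwixnc" (len 12), cursors c1@3 c2@5 c3@10, authorship ..1.2....3..
After op 2 (move_right): buffer="oexqxlbwixnc" (len 12), cursors c1@4 c2@6 c3@11, authorship ..1.2....3..
After op 3 (insert('w')): buffer="oexqwxlwbwixnwc" (len 15), cursors c1@5 c2@8 c3@14, authorship ..1.12.2...3.3.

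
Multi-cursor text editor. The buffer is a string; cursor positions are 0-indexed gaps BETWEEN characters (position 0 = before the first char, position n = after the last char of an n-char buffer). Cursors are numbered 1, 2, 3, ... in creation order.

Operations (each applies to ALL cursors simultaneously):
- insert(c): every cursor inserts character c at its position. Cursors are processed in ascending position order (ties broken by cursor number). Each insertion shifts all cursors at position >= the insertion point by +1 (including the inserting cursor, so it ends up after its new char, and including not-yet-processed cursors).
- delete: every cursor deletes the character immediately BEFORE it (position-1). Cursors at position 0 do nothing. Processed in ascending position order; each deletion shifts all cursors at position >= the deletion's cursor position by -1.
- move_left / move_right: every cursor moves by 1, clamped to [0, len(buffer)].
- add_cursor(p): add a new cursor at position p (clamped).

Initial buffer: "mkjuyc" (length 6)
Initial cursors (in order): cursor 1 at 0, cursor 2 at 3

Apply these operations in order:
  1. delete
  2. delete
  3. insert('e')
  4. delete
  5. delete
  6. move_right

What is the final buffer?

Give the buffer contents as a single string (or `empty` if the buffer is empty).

After op 1 (delete): buffer="mkuyc" (len 5), cursors c1@0 c2@2, authorship .....
After op 2 (delete): buffer="muyc" (len 4), cursors c1@0 c2@1, authorship ....
After op 3 (insert('e')): buffer="emeuyc" (len 6), cursors c1@1 c2@3, authorship 1.2...
After op 4 (delete): buffer="muyc" (len 4), cursors c1@0 c2@1, authorship ....
After op 5 (delete): buffer="uyc" (len 3), cursors c1@0 c2@0, authorship ...
After op 6 (move_right): buffer="uyc" (len 3), cursors c1@1 c2@1, authorship ...

Answer: uyc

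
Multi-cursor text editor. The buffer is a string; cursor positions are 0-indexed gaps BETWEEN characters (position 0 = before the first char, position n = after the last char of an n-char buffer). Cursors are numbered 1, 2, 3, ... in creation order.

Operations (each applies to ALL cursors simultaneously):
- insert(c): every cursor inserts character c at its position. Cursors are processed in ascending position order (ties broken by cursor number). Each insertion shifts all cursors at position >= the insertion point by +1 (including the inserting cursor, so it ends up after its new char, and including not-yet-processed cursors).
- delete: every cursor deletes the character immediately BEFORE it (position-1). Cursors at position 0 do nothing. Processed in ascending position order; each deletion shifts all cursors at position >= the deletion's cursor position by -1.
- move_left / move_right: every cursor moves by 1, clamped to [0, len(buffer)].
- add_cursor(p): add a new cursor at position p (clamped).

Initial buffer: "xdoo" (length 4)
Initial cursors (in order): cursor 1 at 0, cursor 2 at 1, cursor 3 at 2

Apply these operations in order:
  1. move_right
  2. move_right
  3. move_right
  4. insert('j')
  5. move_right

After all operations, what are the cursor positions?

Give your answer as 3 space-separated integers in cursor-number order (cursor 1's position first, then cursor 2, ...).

After op 1 (move_right): buffer="xdoo" (len 4), cursors c1@1 c2@2 c3@3, authorship ....
After op 2 (move_right): buffer="xdoo" (len 4), cursors c1@2 c2@3 c3@4, authorship ....
After op 3 (move_right): buffer="xdoo" (len 4), cursors c1@3 c2@4 c3@4, authorship ....
After op 4 (insert('j')): buffer="xdojojj" (len 7), cursors c1@4 c2@7 c3@7, authorship ...1.23
After op 5 (move_right): buffer="xdojojj" (len 7), cursors c1@5 c2@7 c3@7, authorship ...1.23

Answer: 5 7 7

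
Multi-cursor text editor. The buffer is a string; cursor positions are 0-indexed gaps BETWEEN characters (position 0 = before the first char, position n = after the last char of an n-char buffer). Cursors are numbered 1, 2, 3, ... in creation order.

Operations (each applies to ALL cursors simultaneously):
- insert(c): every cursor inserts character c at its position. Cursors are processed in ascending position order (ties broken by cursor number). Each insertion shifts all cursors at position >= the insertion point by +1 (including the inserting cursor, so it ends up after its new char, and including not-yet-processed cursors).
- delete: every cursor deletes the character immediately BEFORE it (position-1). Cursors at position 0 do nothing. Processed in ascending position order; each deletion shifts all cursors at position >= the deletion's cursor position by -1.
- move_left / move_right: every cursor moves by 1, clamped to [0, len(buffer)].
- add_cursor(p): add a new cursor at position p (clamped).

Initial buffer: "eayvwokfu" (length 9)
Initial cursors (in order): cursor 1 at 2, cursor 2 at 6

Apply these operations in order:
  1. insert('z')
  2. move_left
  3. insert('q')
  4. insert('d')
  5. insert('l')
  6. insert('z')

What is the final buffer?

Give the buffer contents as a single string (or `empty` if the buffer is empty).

Answer: eaqdlzzyvwoqdlzzkfu

Derivation:
After op 1 (insert('z')): buffer="eazyvwozkfu" (len 11), cursors c1@3 c2@8, authorship ..1....2...
After op 2 (move_left): buffer="eazyvwozkfu" (len 11), cursors c1@2 c2@7, authorship ..1....2...
After op 3 (insert('q')): buffer="eaqzyvwoqzkfu" (len 13), cursors c1@3 c2@9, authorship ..11....22...
After op 4 (insert('d')): buffer="eaqdzyvwoqdzkfu" (len 15), cursors c1@4 c2@11, authorship ..111....222...
After op 5 (insert('l')): buffer="eaqdlzyvwoqdlzkfu" (len 17), cursors c1@5 c2@13, authorship ..1111....2222...
After op 6 (insert('z')): buffer="eaqdlzzyvwoqdlzzkfu" (len 19), cursors c1@6 c2@15, authorship ..11111....22222...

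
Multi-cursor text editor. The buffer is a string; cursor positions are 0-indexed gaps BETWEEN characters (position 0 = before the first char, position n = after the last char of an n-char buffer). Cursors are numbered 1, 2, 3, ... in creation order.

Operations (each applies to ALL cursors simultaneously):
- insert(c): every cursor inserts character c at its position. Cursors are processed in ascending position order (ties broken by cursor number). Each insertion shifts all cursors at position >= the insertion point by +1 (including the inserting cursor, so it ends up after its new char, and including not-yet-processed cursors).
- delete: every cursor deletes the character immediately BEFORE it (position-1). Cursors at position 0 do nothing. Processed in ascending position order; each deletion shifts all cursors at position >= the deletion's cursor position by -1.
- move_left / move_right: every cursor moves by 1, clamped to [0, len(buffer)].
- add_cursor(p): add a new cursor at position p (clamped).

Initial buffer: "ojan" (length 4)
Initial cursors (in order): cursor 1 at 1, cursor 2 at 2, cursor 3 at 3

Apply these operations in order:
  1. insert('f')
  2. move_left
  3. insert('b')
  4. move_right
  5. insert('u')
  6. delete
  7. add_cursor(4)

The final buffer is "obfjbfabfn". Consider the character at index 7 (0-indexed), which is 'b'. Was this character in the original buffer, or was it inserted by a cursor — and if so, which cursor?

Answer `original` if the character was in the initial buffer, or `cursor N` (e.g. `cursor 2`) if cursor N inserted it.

Answer: cursor 3

Derivation:
After op 1 (insert('f')): buffer="ofjfafn" (len 7), cursors c1@2 c2@4 c3@6, authorship .1.2.3.
After op 2 (move_left): buffer="ofjfafn" (len 7), cursors c1@1 c2@3 c3@5, authorship .1.2.3.
After op 3 (insert('b')): buffer="obfjbfabfn" (len 10), cursors c1@2 c2@5 c3@8, authorship .11.22.33.
After op 4 (move_right): buffer="obfjbfabfn" (len 10), cursors c1@3 c2@6 c3@9, authorship .11.22.33.
After op 5 (insert('u')): buffer="obfujbfuabfun" (len 13), cursors c1@4 c2@8 c3@12, authorship .111.222.333.
After op 6 (delete): buffer="obfjbfabfn" (len 10), cursors c1@3 c2@6 c3@9, authorship .11.22.33.
After op 7 (add_cursor(4)): buffer="obfjbfabfn" (len 10), cursors c1@3 c4@4 c2@6 c3@9, authorship .11.22.33.
Authorship (.=original, N=cursor N): . 1 1 . 2 2 . 3 3 .
Index 7: author = 3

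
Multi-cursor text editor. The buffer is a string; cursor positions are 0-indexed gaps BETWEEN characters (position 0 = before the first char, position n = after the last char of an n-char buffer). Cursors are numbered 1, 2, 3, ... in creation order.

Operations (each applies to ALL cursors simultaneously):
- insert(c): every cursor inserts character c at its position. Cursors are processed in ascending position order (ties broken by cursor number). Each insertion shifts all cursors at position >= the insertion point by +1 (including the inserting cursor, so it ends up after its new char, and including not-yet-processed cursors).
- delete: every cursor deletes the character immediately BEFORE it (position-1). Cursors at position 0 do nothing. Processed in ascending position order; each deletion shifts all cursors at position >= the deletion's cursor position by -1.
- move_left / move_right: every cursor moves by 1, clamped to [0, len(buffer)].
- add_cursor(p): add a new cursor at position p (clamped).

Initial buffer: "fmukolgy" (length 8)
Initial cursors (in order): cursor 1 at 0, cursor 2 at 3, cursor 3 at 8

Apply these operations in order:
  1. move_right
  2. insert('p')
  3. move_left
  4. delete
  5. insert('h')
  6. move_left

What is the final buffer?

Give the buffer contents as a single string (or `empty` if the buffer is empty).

After op 1 (move_right): buffer="fmukolgy" (len 8), cursors c1@1 c2@4 c3@8, authorship ........
After op 2 (insert('p')): buffer="fpmukpolgyp" (len 11), cursors c1@2 c2@6 c3@11, authorship .1...2....3
After op 3 (move_left): buffer="fpmukpolgyp" (len 11), cursors c1@1 c2@5 c3@10, authorship .1...2....3
After op 4 (delete): buffer="pmupolgp" (len 8), cursors c1@0 c2@3 c3@7, authorship 1..2...3
After op 5 (insert('h')): buffer="hpmuhpolghp" (len 11), cursors c1@1 c2@5 c3@10, authorship 11..22...33
After op 6 (move_left): buffer="hpmuhpolghp" (len 11), cursors c1@0 c2@4 c3@9, authorship 11..22...33

Answer: hpmuhpolghp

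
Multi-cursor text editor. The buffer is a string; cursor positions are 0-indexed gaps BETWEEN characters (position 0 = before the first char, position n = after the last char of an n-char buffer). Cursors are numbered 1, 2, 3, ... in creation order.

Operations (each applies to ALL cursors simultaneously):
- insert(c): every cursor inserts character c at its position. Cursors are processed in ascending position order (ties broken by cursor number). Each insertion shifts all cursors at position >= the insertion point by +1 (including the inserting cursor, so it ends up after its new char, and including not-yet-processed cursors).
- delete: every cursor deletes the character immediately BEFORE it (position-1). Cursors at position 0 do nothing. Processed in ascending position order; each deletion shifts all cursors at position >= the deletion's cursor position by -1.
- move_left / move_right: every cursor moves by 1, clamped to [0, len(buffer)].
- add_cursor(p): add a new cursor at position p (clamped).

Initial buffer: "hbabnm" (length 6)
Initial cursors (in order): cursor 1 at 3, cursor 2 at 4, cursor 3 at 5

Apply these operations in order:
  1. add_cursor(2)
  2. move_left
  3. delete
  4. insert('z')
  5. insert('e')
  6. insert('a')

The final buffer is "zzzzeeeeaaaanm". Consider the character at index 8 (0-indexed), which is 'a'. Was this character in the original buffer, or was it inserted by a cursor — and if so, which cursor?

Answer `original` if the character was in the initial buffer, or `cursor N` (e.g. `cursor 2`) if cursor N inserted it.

After op 1 (add_cursor(2)): buffer="hbabnm" (len 6), cursors c4@2 c1@3 c2@4 c3@5, authorship ......
After op 2 (move_left): buffer="hbabnm" (len 6), cursors c4@1 c1@2 c2@3 c3@4, authorship ......
After op 3 (delete): buffer="nm" (len 2), cursors c1@0 c2@0 c3@0 c4@0, authorship ..
After op 4 (insert('z')): buffer="zzzznm" (len 6), cursors c1@4 c2@4 c3@4 c4@4, authorship 1234..
After op 5 (insert('e')): buffer="zzzzeeeenm" (len 10), cursors c1@8 c2@8 c3@8 c4@8, authorship 12341234..
After op 6 (insert('a')): buffer="zzzzeeeeaaaanm" (len 14), cursors c1@12 c2@12 c3@12 c4@12, authorship 123412341234..
Authorship (.=original, N=cursor N): 1 2 3 4 1 2 3 4 1 2 3 4 . .
Index 8: author = 1

Answer: cursor 1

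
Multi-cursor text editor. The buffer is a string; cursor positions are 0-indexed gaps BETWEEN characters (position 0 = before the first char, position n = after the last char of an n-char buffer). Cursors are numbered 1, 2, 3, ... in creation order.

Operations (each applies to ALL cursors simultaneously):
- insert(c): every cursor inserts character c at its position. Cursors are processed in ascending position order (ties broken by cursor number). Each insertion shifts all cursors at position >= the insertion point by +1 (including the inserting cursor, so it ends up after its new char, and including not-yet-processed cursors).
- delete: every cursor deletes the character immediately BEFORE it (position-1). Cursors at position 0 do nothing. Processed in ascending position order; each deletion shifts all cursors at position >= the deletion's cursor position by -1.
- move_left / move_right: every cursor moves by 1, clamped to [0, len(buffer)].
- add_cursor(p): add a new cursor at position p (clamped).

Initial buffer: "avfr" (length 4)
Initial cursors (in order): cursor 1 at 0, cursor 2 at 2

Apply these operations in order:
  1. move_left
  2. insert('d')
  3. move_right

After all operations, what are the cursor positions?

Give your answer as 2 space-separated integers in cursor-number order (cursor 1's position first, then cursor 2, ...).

After op 1 (move_left): buffer="avfr" (len 4), cursors c1@0 c2@1, authorship ....
After op 2 (insert('d')): buffer="dadvfr" (len 6), cursors c1@1 c2@3, authorship 1.2...
After op 3 (move_right): buffer="dadvfr" (len 6), cursors c1@2 c2@4, authorship 1.2...

Answer: 2 4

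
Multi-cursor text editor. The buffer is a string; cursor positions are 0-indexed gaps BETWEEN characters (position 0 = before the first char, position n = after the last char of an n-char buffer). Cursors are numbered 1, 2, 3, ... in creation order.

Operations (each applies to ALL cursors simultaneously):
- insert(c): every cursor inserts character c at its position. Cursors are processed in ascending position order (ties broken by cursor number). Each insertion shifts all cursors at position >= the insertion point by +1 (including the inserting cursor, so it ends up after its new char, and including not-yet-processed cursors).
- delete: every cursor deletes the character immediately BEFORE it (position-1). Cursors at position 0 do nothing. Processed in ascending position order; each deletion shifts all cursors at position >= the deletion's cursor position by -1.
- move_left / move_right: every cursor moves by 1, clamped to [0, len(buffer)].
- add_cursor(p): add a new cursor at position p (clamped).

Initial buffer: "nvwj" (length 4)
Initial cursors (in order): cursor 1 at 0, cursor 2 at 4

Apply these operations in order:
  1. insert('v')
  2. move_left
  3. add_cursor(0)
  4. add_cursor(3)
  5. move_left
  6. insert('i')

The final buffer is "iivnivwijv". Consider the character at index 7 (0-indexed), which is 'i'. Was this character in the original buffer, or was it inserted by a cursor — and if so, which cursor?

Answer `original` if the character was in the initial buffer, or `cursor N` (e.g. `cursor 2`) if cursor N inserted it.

After op 1 (insert('v')): buffer="vnvwjv" (len 6), cursors c1@1 c2@6, authorship 1....2
After op 2 (move_left): buffer="vnvwjv" (len 6), cursors c1@0 c2@5, authorship 1....2
After op 3 (add_cursor(0)): buffer="vnvwjv" (len 6), cursors c1@0 c3@0 c2@5, authorship 1....2
After op 4 (add_cursor(3)): buffer="vnvwjv" (len 6), cursors c1@0 c3@0 c4@3 c2@5, authorship 1....2
After op 5 (move_left): buffer="vnvwjv" (len 6), cursors c1@0 c3@0 c4@2 c2@4, authorship 1....2
After op 6 (insert('i')): buffer="iivnivwijv" (len 10), cursors c1@2 c3@2 c4@5 c2@8, authorship 131.4..2.2
Authorship (.=original, N=cursor N): 1 3 1 . 4 . . 2 . 2
Index 7: author = 2

Answer: cursor 2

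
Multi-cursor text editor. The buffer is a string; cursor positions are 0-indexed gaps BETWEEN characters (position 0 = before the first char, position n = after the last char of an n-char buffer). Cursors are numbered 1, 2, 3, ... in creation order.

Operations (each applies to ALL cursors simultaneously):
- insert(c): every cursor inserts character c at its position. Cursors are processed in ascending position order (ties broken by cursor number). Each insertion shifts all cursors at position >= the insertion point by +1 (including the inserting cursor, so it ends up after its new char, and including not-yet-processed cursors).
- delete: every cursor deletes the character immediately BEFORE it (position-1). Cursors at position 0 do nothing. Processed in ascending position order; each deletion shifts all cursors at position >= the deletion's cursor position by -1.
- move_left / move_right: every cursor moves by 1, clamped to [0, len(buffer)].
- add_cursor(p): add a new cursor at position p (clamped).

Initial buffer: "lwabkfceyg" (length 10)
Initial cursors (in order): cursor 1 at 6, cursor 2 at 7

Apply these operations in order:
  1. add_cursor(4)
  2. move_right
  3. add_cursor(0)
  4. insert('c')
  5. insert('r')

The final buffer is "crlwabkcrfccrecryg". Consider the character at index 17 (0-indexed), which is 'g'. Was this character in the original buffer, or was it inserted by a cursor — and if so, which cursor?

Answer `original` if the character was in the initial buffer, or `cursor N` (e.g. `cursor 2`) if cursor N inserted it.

Answer: original

Derivation:
After op 1 (add_cursor(4)): buffer="lwabkfceyg" (len 10), cursors c3@4 c1@6 c2@7, authorship ..........
After op 2 (move_right): buffer="lwabkfceyg" (len 10), cursors c3@5 c1@7 c2@8, authorship ..........
After op 3 (add_cursor(0)): buffer="lwabkfceyg" (len 10), cursors c4@0 c3@5 c1@7 c2@8, authorship ..........
After op 4 (insert('c')): buffer="clwabkcfccecyg" (len 14), cursors c4@1 c3@7 c1@10 c2@12, authorship 4.....3..1.2..
After op 5 (insert('r')): buffer="crlwabkcrfccrecryg" (len 18), cursors c4@2 c3@9 c1@13 c2@16, authorship 44.....33..11.22..
Authorship (.=original, N=cursor N): 4 4 . . . . . 3 3 . . 1 1 . 2 2 . .
Index 17: author = original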